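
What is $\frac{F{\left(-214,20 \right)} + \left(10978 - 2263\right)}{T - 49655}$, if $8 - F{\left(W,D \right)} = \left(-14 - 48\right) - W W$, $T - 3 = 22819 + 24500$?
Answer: $- \frac{54581}{2333} \approx -23.395$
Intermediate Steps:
$T = 47322$ ($T = 3 + \left(22819 + 24500\right) = 3 + 47319 = 47322$)
$F{\left(W,D \right)} = 70 + W^{2}$ ($F{\left(W,D \right)} = 8 - \left(\left(-14 - 48\right) - W W\right) = 8 - \left(\left(-14 - 48\right) - W^{2}\right) = 8 - \left(-62 - W^{2}\right) = 8 + \left(62 + W^{2}\right) = 70 + W^{2}$)
$\frac{F{\left(-214,20 \right)} + \left(10978 - 2263\right)}{T - 49655} = \frac{\left(70 + \left(-214\right)^{2}\right) + \left(10978 - 2263\right)}{47322 - 49655} = \frac{\left(70 + 45796\right) + 8715}{-2333} = \left(45866 + 8715\right) \left(- \frac{1}{2333}\right) = 54581 \left(- \frac{1}{2333}\right) = - \frac{54581}{2333}$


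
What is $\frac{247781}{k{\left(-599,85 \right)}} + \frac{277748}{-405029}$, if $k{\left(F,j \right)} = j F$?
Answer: $- \frac{114500030069}{20622051535} \approx -5.5523$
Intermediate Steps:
$k{\left(F,j \right)} = F j$
$\frac{247781}{k{\left(-599,85 \right)}} + \frac{277748}{-405029} = \frac{247781}{\left(-599\right) 85} + \frac{277748}{-405029} = \frac{247781}{-50915} + 277748 \left(- \frac{1}{405029}\right) = 247781 \left(- \frac{1}{50915}\right) - \frac{277748}{405029} = - \frac{247781}{50915} - \frac{277748}{405029} = - \frac{114500030069}{20622051535}$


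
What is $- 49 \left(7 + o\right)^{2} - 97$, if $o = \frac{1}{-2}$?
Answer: $- \frac{8669}{4} \approx -2167.3$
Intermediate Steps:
$o = - \frac{1}{2} \approx -0.5$
$- 49 \left(7 + o\right)^{2} - 97 = - 49 \left(7 - \frac{1}{2}\right)^{2} - 97 = - 49 \left(\frac{13}{2}\right)^{2} - 97 = \left(-49\right) \frac{169}{4} - 97 = - \frac{8281}{4} - 97 = - \frac{8669}{4}$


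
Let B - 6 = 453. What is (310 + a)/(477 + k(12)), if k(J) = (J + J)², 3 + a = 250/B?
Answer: 141163/483327 ≈ 0.29207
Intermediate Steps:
B = 459 (B = 6 + 453 = 459)
a = -1127/459 (a = -3 + 250/459 = -1127/459 ≈ -2.4553)
k(J) = 4*J² (k(J) = (2*J)² = 4*J²)
(310 + a)/(477 + k(12)) = (310 - 1127/459)/(477 + 4*12²) = 141163/(459*(477 + 4*144)) = 141163/(459*(477 + 576)) = (141163/459)/1053 = (141163/459)*(1/1053) = 141163/483327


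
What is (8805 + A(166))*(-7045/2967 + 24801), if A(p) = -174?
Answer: 211682530794/989 ≈ 2.1404e+8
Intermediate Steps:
(8805 + A(166))*(-7045/2967 + 24801) = (8805 - 174)*(-7045/2967 + 24801) = 8631*(-7045*1/2967 + 24801) = 8631*(-7045/2967 + 24801) = 8631*(73577522/2967) = 211682530794/989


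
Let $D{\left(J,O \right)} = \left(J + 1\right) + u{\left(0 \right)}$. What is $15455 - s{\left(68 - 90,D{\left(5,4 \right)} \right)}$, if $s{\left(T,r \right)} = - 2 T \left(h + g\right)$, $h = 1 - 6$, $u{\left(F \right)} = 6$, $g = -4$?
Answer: $15851$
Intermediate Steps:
$h = -5$ ($h = 1 - 6 = -5$)
$D{\left(J,O \right)} = 7 + J$ ($D{\left(J,O \right)} = \left(J + 1\right) + 6 = \left(1 + J\right) + 6 = 7 + J$)
$s{\left(T,r \right)} = 18 T$ ($s{\left(T,r \right)} = - 2 T \left(-5 - 4\right) = - 2 T \left(-9\right) = 18 T$)
$15455 - s{\left(68 - 90,D{\left(5,4 \right)} \right)} = 15455 - 18 \left(68 - 90\right) = 15455 - 18 \left(-22\right) = 15455 - -396 = 15455 + 396 = 15851$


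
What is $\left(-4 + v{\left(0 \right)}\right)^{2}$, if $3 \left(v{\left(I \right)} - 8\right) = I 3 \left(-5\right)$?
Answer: $16$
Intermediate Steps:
$v{\left(I \right)} = 8 - 5 I$ ($v{\left(I \right)} = 8 + \frac{I 3 \left(-5\right)}{3} = 8 + \frac{3 I \left(-5\right)}{3} = 8 + \frac{\left(-15\right) I}{3} = 8 - 5 I$)
$\left(-4 + v{\left(0 \right)}\right)^{2} = \left(-4 + \left(8 - 0\right)\right)^{2} = \left(-4 + \left(8 + 0\right)\right)^{2} = \left(-4 + 8\right)^{2} = 4^{2} = 16$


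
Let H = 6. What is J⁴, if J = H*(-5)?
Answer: 810000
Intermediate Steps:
J = -30 (J = 6*(-5) = -30)
J⁴ = (-30)⁴ = 810000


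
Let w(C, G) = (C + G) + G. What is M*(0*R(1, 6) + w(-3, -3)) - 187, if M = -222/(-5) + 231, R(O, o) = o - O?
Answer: -13328/5 ≈ -2665.6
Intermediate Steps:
w(C, G) = C + 2*G
M = 1377/5 (M = -222*(-1/5) + 231 = 222/5 + 231 = 1377/5 ≈ 275.40)
M*(0*R(1, 6) + w(-3, -3)) - 187 = 1377*(0*(6 - 1*1) + (-3 + 2*(-3)))/5 - 187 = 1377*(0*(6 - 1) + (-3 - 6))/5 - 187 = 1377*(0*5 - 9)/5 - 187 = 1377*(0 - 9)/5 - 187 = (1377/5)*(-9) - 187 = -12393/5 - 187 = -13328/5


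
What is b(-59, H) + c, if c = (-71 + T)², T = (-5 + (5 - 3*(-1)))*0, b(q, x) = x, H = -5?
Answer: 5036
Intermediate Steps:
T = 0 (T = (-5 + (5 + 3))*0 = (-5 + 8)*0 = 3*0 = 0)
c = 5041 (c = (-71 + 0)² = (-71)² = 5041)
b(-59, H) + c = -5 + 5041 = 5036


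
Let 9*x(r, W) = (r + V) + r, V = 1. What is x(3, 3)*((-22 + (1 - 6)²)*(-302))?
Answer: -2114/3 ≈ -704.67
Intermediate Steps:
x(r, W) = ⅑ + 2*r/9 (x(r, W) = ((r + 1) + r)/9 = ((1 + r) + r)/9 = (1 + 2*r)/9 = ⅑ + 2*r/9)
x(3, 3)*((-22 + (1 - 6)²)*(-302)) = (⅑ + (2/9)*3)*((-22 + (1 - 6)²)*(-302)) = (⅑ + ⅔)*((-22 + (-5)²)*(-302)) = 7*((-22 + 25)*(-302))/9 = 7*(3*(-302))/9 = (7/9)*(-906) = -2114/3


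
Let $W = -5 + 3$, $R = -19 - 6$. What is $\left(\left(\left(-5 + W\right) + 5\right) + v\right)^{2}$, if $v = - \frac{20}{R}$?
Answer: $\frac{36}{25} \approx 1.44$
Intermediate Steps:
$R = -25$ ($R = -19 - 6 = -25$)
$W = -2$
$v = \frac{4}{5}$ ($v = - \frac{20}{-25} = \left(-20\right) \left(- \frac{1}{25}\right) = \frac{4}{5} \approx 0.8$)
$\left(\left(\left(-5 + W\right) + 5\right) + v\right)^{2} = \left(\left(\left(-5 - 2\right) + 5\right) + \frac{4}{5}\right)^{2} = \left(\left(-7 + 5\right) + \frac{4}{5}\right)^{2} = \left(-2 + \frac{4}{5}\right)^{2} = \left(- \frac{6}{5}\right)^{2} = \frac{36}{25}$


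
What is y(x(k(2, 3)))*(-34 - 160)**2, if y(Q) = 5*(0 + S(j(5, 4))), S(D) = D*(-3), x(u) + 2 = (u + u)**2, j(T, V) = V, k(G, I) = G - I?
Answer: -2258160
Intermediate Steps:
x(u) = -2 + 4*u**2 (x(u) = -2 + (u + u)**2 = -2 + (2*u)**2 = -2 + 4*u**2)
S(D) = -3*D
y(Q) = -60 (y(Q) = 5*(0 - 3*4) = 5*(0 - 12) = 5*(-12) = -60)
y(x(k(2, 3)))*(-34 - 160)**2 = -60*(-34 - 160)**2 = -60*(-194)**2 = -60*37636 = -2258160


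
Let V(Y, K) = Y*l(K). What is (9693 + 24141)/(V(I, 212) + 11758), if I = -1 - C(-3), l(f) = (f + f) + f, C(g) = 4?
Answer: 16917/4289 ≈ 3.9443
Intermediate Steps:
l(f) = 3*f (l(f) = 2*f + f = 3*f)
I = -5 (I = -1 - 1*4 = -1 - 4 = -5)
V(Y, K) = 3*K*Y (V(Y, K) = Y*(3*K) = 3*K*Y)
(9693 + 24141)/(V(I, 212) + 11758) = (9693 + 24141)/(3*212*(-5) + 11758) = 33834/(-3180 + 11758) = 33834/8578 = 33834*(1/8578) = 16917/4289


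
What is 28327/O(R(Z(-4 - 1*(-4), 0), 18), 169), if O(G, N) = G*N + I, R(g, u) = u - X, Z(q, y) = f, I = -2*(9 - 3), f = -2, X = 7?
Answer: 28327/1847 ≈ 15.337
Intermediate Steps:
I = -12 (I = -2*6 = -12)
Z(q, y) = -2
R(g, u) = -7 + u (R(g, u) = u - 1*7 = u - 7 = -7 + u)
O(G, N) = -12 + G*N (O(G, N) = G*N - 12 = -12 + G*N)
28327/O(R(Z(-4 - 1*(-4), 0), 18), 169) = 28327/(-12 + (-7 + 18)*169) = 28327/(-12 + 11*169) = 28327/(-12 + 1859) = 28327/1847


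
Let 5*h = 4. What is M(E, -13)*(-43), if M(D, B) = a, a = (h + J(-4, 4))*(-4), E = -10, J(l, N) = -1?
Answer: -172/5 ≈ -34.400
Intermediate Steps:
h = ⅘ (h = (⅕)*4 = ⅘ ≈ 0.80000)
a = ⅘ (a = (⅘ - 1)*(-4) = -⅕*(-4) = ⅘ ≈ 0.80000)
M(D, B) = ⅘
M(E, -13)*(-43) = (⅘)*(-43) = -172/5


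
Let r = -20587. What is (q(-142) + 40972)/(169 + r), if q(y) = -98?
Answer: -20437/10209 ≈ -2.0019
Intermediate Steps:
(q(-142) + 40972)/(169 + r) = (-98 + 40972)/(169 - 20587) = 40874/(-20418) = 40874*(-1/20418) = -20437/10209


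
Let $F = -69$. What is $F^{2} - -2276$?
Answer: $7037$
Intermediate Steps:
$F^{2} - -2276 = \left(-69\right)^{2} - -2276 = 4761 + 2276 = 7037$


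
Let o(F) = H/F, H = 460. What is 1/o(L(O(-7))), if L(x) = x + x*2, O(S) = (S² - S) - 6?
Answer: 15/46 ≈ 0.32609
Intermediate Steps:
O(S) = -6 + S² - S
L(x) = 3*x (L(x) = x + 2*x = 3*x)
o(F) = 460/F
1/o(L(O(-7))) = 1/(460/((3*(-6 + (-7)² - 1*(-7))))) = 1/(460/((3*(-6 + 49 + 7)))) = 1/(460/((3*50))) = 1/(460/150) = 1/(460*(1/150)) = 1/(46/15) = 15/46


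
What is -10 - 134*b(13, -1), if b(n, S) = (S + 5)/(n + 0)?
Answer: -666/13 ≈ -51.231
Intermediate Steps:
b(n, S) = (5 + S)/n
-10 - 134*b(13, -1) = -10 - 134*(5 - 1)/13 = -10 - 134*4/13 = -10 - 536/13 = -666/13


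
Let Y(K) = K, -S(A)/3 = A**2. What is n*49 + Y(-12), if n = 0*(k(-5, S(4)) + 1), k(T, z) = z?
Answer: -12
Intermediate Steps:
S(A) = -3*A**2
n = 0 (n = 0*(-3*4**2 + 1) = 0*(-3*16 + 1) = 0*(-48 + 1) = 0*(-47) = 0)
n*49 + Y(-12) = 0*49 - 12 = 0 - 12 = -12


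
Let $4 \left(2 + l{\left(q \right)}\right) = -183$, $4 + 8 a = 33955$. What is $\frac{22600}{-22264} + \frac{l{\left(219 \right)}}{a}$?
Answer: $- \frac{96974681}{94485633} \approx -1.0263$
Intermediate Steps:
$a = \frac{33951}{8}$ ($a = - \frac{1}{2} + \frac{1}{8} \cdot 33955 = - \frac{1}{2} + \frac{33955}{8} = \frac{33951}{8} \approx 4243.9$)
$l{\left(q \right)} = - \frac{191}{4}$ ($l{\left(q \right)} = -2 + \frac{1}{4} \left(-183\right) = -2 - \frac{183}{4} = - \frac{191}{4}$)
$\frac{22600}{-22264} + \frac{l{\left(219 \right)}}{a} = \frac{22600}{-22264} - \frac{191}{4 \cdot \frac{33951}{8}} = 22600 \left(- \frac{1}{22264}\right) - \frac{382}{33951} = - \frac{2825}{2783} - \frac{382}{33951} = - \frac{96974681}{94485633}$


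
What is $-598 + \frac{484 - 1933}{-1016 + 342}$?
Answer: $- \frac{401603}{674} \approx -595.85$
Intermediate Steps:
$-598 + \frac{484 - 1933}{-1016 + 342} = -598 - \frac{1449}{-674} = -598 - - \frac{1449}{674} = -598 + \frac{1449}{674} = - \frac{401603}{674}$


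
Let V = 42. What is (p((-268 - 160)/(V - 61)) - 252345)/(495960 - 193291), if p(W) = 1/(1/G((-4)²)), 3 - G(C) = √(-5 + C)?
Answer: -252342/302669 - √11/302669 ≈ -0.83373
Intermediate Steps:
G(C) = 3 - √(-5 + C)
p(W) = 3 - √11 (p(W) = 1/(1/(3 - √(-5 + (-4)²))) = 1/(1/(3 - √(-5 + 16))) = 1/(1/(3 - √11)) = 3 - √11)
(p((-268 - 160)/(V - 61)) - 252345)/(495960 - 193291) = ((3 - √11) - 252345)/(495960 - 193291) = (-252342 - √11)/302669 = (-252342 - √11)*(1/302669) = -252342/302669 - √11/302669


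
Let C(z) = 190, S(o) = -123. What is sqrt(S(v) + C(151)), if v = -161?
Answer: sqrt(67) ≈ 8.1853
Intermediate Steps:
sqrt(S(v) + C(151)) = sqrt(-123 + 190) = sqrt(67)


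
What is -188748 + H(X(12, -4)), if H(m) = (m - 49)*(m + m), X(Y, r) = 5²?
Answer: -189948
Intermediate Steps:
X(Y, r) = 25
H(m) = 2*m*(-49 + m) (H(m) = (-49 + m)*(2*m) = 2*m*(-49 + m))
-188748 + H(X(12, -4)) = -188748 + 2*25*(-49 + 25) = -188748 + 2*25*(-24) = -188748 - 1200 = -189948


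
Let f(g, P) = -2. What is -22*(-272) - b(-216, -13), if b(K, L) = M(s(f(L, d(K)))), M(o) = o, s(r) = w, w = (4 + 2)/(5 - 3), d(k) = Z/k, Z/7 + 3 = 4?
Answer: 5981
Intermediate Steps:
Z = 7 (Z = -21 + 7*4 = -21 + 28 = 7)
d(k) = 7/k
w = 3 (w = 6/2 = 6*(½) = 3)
s(r) = 3
b(K, L) = 3
-22*(-272) - b(-216, -13) = -22*(-272) - 1*3 = 5984 - 3 = 5981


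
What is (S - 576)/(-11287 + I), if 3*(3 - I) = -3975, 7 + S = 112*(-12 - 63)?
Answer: 8983/9959 ≈ 0.90200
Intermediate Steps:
S = -8407 (S = -7 + 112*(-12 - 63) = -7 + 112*(-75) = -7 - 8400 = -8407)
I = 1328 (I = 3 - ⅓*(-3975) = 3 + 1325 = 1328)
(S - 576)/(-11287 + I) = (-8407 - 576)/(-11287 + 1328) = -8983/(-9959) = -8983*(-1/9959) = 8983/9959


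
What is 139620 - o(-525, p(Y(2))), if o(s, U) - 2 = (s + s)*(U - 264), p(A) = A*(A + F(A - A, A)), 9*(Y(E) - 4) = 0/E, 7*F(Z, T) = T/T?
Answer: -120182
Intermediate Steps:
F(Z, T) = ⅐ (F(Z, T) = (T/T)/7 = (⅐)*1 = ⅐)
Y(E) = 4 (Y(E) = 4 + (0/E)/9 = 4 + (⅑)*0 = 4 + 0 = 4)
p(A) = A*(⅐ + A) (p(A) = A*(A + ⅐) = A*(⅐ + A))
o(s, U) = 2 + 2*s*(-264 + U) (o(s, U) = 2 + (s + s)*(U - 264) = 2 + (2*s)*(-264 + U) = 2 + 2*s*(-264 + U))
139620 - o(-525, p(Y(2))) = 139620 - (2 - 528*(-525) + 2*(4*(⅐ + 4))*(-525)) = 139620 - (2 + 277200 + 2*(4*(29/7))*(-525)) = 139620 - (2 + 277200 + 2*(116/7)*(-525)) = 139620 - (2 + 277200 - 17400) = 139620 - 1*259802 = 139620 - 259802 = -120182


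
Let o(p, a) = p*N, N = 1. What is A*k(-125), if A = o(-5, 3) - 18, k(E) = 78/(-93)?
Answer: 598/31 ≈ 19.290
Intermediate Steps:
o(p, a) = p (o(p, a) = p*1 = p)
k(E) = -26/31 (k(E) = 78*(-1/93) = -26/31)
A = -23 (A = -5 - 18 = -23)
A*k(-125) = -23*(-26/31) = 598/31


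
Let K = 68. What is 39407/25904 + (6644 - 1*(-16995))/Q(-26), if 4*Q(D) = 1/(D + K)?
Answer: 102873941615/25904 ≈ 3.9714e+6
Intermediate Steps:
Q(D) = 1/(4*(68 + D)) (Q(D) = 1/(4*(D + 68)) = 1/(4*(68 + D)))
39407/25904 + (6644 - 1*(-16995))/Q(-26) = 39407/25904 + (6644 - 1*(-16995))/((1/(4*(68 - 26)))) = 39407*(1/25904) + (6644 + 16995)/(((¼)/42)) = 39407/25904 + 23639/(((¼)*(1/42))) = 39407/25904 + 23639/(1/168) = 39407/25904 + 23639*168 = 39407/25904 + 3971352 = 102873941615/25904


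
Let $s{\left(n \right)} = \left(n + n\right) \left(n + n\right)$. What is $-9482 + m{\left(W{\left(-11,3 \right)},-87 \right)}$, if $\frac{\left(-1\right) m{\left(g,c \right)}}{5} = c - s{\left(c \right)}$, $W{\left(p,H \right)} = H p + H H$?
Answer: $142333$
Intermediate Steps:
$W{\left(p,H \right)} = H^{2} + H p$ ($W{\left(p,H \right)} = H p + H^{2} = H^{2} + H p$)
$s{\left(n \right)} = 4 n^{2}$ ($s{\left(n \right)} = 2 n 2 n = 4 n^{2}$)
$m{\left(g,c \right)} = - 5 c + 20 c^{2}$ ($m{\left(g,c \right)} = - 5 \left(c - 4 c^{2}\right) = - 5 c + 20 c^{2}$)
$-9482 + m{\left(W{\left(-11,3 \right)},-87 \right)} = -9482 + 5 \left(-87\right) \left(-1 + 4 \left(-87\right)\right) = -9482 + 5 \left(-87\right) \left(-1 - 348\right) = -9482 + 5 \left(-87\right) \left(-349\right) = -9482 + 151815 = 142333$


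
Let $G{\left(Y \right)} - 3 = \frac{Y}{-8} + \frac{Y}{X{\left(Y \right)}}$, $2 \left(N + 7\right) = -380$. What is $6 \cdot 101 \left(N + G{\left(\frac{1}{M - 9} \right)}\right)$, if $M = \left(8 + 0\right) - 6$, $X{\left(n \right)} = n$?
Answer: $- \frac{3274521}{28} \approx -1.1695 \cdot 10^{5}$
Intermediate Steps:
$N = -197$ ($N = -7 + \frac{1}{2} \left(-380\right) = -7 - 190 = -197$)
$M = 2$ ($M = 8 - 6 = 2$)
$G{\left(Y \right)} = 4 - \frac{Y}{8}$ ($G{\left(Y \right)} = 3 + \left(\frac{Y}{-8} + \frac{Y}{Y}\right) = 3 + \left(Y \left(- \frac{1}{8}\right) + 1\right) = 3 - \left(-1 + \frac{Y}{8}\right) = 4 - \frac{Y}{8}$)
$6 \cdot 101 \left(N + G{\left(\frac{1}{M - 9} \right)}\right) = 6 \cdot 101 \left(-197 + \left(4 - \frac{1}{8 \left(2 - 9\right)}\right)\right) = 606 \left(-197 + \left(4 - \frac{1}{8 \left(-7\right)}\right)\right) = 606 \left(-197 + \left(4 - - \frac{1}{56}\right)\right) = 606 \left(-197 + \left(4 + \frac{1}{56}\right)\right) = 606 \left(-197 + \frac{225}{56}\right) = 606 \left(- \frac{10807}{56}\right) = - \frac{3274521}{28}$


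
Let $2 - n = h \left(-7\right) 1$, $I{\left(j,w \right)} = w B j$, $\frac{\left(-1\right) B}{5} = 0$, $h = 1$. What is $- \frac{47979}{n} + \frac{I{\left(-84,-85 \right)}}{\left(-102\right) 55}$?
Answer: $-5331$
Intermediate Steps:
$B = 0$ ($B = \left(-5\right) 0 = 0$)
$I{\left(j,w \right)} = 0$ ($I{\left(j,w \right)} = w 0 j = 0 j = 0$)
$n = 9$ ($n = 2 - 1 \left(-7\right) 1 = 2 - \left(-7\right) 1 = 2 - -7 = 2 + 7 = 9$)
$- \frac{47979}{n} + \frac{I{\left(-84,-85 \right)}}{\left(-102\right) 55} = - \frac{47979}{9} + \frac{0}{\left(-102\right) 55} = \left(-47979\right) \frac{1}{9} + \frac{0}{-5610} = -5331 + 0 \left(- \frac{1}{5610}\right) = -5331 + 0 = -5331$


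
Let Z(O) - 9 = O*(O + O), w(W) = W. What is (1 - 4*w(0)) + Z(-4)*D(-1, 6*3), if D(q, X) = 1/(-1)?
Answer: -40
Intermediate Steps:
D(q, X) = -1
Z(O) = 9 + 2*O² (Z(O) = 9 + O*(O + O) = 9 + O*(2*O) = 9 + 2*O²)
(1 - 4*w(0)) + Z(-4)*D(-1, 6*3) = (1 - 4*0) + (9 + 2*(-4)²)*(-1) = (1 + 0) + (9 + 2*16)*(-1) = 1 + (9 + 32)*(-1) = 1 + 41*(-1) = 1 - 41 = -40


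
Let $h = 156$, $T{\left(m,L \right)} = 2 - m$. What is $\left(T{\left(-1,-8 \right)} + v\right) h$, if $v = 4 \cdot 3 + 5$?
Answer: $3120$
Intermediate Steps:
$v = 17$ ($v = 12 + 5 = 17$)
$\left(T{\left(-1,-8 \right)} + v\right) h = \left(\left(2 - -1\right) + 17\right) 156 = \left(\left(2 + 1\right) + 17\right) 156 = \left(3 + 17\right) 156 = 20 \cdot 156 = 3120$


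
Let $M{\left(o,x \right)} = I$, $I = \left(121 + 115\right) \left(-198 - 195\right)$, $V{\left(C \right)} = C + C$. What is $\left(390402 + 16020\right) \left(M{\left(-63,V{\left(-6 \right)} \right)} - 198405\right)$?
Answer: $-118330984566$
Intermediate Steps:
$V{\left(C \right)} = 2 C$
$I = -92748$ ($I = 236 \left(-393\right) = -92748$)
$M{\left(o,x \right)} = -92748$
$\left(390402 + 16020\right) \left(M{\left(-63,V{\left(-6 \right)} \right)} - 198405\right) = \left(390402 + 16020\right) \left(-92748 - 198405\right) = 406422 \left(-291153\right) = -118330984566$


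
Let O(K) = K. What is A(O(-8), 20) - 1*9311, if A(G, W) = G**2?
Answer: -9247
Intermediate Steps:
A(O(-8), 20) - 1*9311 = (-8)**2 - 1*9311 = 64 - 9311 = -9247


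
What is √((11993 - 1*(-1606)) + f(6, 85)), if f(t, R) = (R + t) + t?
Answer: 8*√214 ≈ 117.03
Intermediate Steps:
f(t, R) = R + 2*t
√((11993 - 1*(-1606)) + f(6, 85)) = √((11993 - 1*(-1606)) + (85 + 2*6)) = √((11993 + 1606) + (85 + 12)) = √(13599 + 97) = √13696 = 8*√214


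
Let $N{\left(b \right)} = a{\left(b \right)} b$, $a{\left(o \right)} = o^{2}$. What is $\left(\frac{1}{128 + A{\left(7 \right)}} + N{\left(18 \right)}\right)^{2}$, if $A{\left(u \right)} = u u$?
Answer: $\frac{1065571030225}{31329} \approx 3.4012 \cdot 10^{7}$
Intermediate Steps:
$A{\left(u \right)} = u^{2}$
$N{\left(b \right)} = b^{3}$ ($N{\left(b \right)} = b^{2} b = b^{3}$)
$\left(\frac{1}{128 + A{\left(7 \right)}} + N{\left(18 \right)}\right)^{2} = \left(\frac{1}{128 + 7^{2}} + 18^{3}\right)^{2} = \left(\frac{1}{128 + 49} + 5832\right)^{2} = \left(\frac{1}{177} + 5832\right)^{2} = \left(\frac{1032265}{177}\right)^{2} = \frac{1065571030225}{31329}$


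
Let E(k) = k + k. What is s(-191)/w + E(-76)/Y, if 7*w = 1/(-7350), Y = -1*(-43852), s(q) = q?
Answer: 5670150148/577 ≈ 9.8269e+6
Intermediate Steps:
Y = 43852
w = -1/51450 (w = (⅐)/(-7350) = (⅐)*(-1/7350) = -1/51450 ≈ -1.9436e-5)
E(k) = 2*k
s(-191)/w + E(-76)/Y = -191/(-1/51450) + (2*(-76))/43852 = -191*(-51450) - 152*1/43852 = 9826950 - 2/577 = 5670150148/577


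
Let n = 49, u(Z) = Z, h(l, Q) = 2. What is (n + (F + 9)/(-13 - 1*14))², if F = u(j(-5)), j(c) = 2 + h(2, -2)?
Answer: 1716100/729 ≈ 2354.0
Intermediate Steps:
j(c) = 4 (j(c) = 2 + 2 = 4)
F = 4
(n + (F + 9)/(-13 - 1*14))² = (49 + (4 + 9)/(-13 - 1*14))² = (49 + 13/(-13 - 14))² = (49 + 13/(-27))² = (49 + 13*(-1/27))² = (49 - 13/27)² = (1310/27)² = 1716100/729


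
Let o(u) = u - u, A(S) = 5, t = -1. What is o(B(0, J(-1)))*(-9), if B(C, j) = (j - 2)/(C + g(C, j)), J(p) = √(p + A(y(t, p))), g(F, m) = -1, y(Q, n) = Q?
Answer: 0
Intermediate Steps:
J(p) = √(5 + p) (J(p) = √(p + 5) = √(5 + p))
B(C, j) = (-2 + j)/(-1 + C) (B(C, j) = (j - 2)/(C - 1) = (-2 + j)/(-1 + C))
o(u) = 0
o(B(0, J(-1)))*(-9) = 0*(-9) = 0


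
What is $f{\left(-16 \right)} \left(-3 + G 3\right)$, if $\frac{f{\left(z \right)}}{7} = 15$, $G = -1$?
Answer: $-630$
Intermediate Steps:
$f{\left(z \right)} = 105$ ($f{\left(z \right)} = 7 \cdot 15 = 105$)
$f{\left(-16 \right)} \left(-3 + G 3\right) = 105 \left(-3 - 3\right) = 105 \left(-6\right) = -630$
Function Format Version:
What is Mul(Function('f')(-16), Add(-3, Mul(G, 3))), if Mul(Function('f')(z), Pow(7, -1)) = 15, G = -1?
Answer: -630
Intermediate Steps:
Function('f')(z) = 105 (Function('f')(z) = Mul(7, 15) = 105)
Mul(Function('f')(-16), Add(-3, Mul(G, 3))) = Mul(105, Add(-3, Mul(-1, 3))) = Mul(105, Add(-3, -3)) = Mul(105, -6) = -630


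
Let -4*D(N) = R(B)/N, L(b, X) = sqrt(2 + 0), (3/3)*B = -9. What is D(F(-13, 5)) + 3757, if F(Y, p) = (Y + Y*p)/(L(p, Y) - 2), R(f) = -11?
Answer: 586103/156 - 11*sqrt(2)/312 ≈ 3757.0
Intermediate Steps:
B = -9
L(b, X) = sqrt(2)
F(Y, p) = (Y + Y*p)/(-2 + sqrt(2)) (F(Y, p) = (Y + Y*p)/(sqrt(2) - 2) = (Y + Y*p)/(-2 + sqrt(2)))
D(N) = 11/(4*N) (D(N) = -(-11)/(4*N) = 11/(4*N))
D(F(-13, 5)) + 3757 = 11/(4*((-1*(-13)*(1 + 5)/(2 - sqrt(2))))) + 3757 = 11/(4*((-1*(-13)*6/(2 - sqrt(2))))) + 3757 = 11/(4*((78/(2 - sqrt(2))))) + 3757 = 11*(1/39 - sqrt(2)/78)/4 + 3757 = (11/156 - 11*sqrt(2)/312) + 3757 = 586103/156 - 11*sqrt(2)/312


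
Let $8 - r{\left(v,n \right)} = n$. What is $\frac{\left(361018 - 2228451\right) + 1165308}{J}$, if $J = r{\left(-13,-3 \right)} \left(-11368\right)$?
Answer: $\frac{702125}{125048} \approx 5.6148$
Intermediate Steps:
$r{\left(v,n \right)} = 8 - n$
$J = -125048$ ($J = \left(8 - -3\right) \left(-11368\right) = \left(8 + 3\right) \left(-11368\right) = 11 \left(-11368\right) = -125048$)
$\frac{\left(361018 - 2228451\right) + 1165308}{J} = \frac{\left(361018 - 2228451\right) + 1165308}{-125048} = \left(-1867433 + 1165308\right) \left(- \frac{1}{125048}\right) = \left(-702125\right) \left(- \frac{1}{125048}\right) = \frac{702125}{125048}$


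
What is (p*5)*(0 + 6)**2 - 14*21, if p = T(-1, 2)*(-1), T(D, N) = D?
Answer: -114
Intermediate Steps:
p = 1 (p = -1*(-1) = 1)
(p*5)*(0 + 6)**2 - 14*21 = (1*5)*(0 + 6)**2 - 14*21 = 5*6**2 - 294 = 5*36 - 294 = 180 - 294 = -114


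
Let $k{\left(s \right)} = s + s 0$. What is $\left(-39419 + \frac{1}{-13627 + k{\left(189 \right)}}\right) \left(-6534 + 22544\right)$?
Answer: $- \frac{4240348746615}{6719} \approx -6.311 \cdot 10^{8}$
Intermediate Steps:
$k{\left(s \right)} = s$ ($k{\left(s \right)} = s + 0 = s$)
$\left(-39419 + \frac{1}{-13627 + k{\left(189 \right)}}\right) \left(-6534 + 22544\right) = \left(-39419 + \frac{1}{-13627 + 189}\right) \left(-6534 + 22544\right) = \left(-39419 + \frac{1}{-13438}\right) 16010 = \left(-39419 - \frac{1}{13438}\right) 16010 = \left(- \frac{529712523}{13438}\right) 16010 = - \frac{4240348746615}{6719}$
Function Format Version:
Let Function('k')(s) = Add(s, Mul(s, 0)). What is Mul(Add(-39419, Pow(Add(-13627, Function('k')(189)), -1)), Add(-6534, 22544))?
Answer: Rational(-4240348746615, 6719) ≈ -6.3110e+8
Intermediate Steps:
Function('k')(s) = s (Function('k')(s) = Add(s, 0) = s)
Mul(Add(-39419, Pow(Add(-13627, Function('k')(189)), -1)), Add(-6534, 22544)) = Mul(Add(-39419, Pow(Add(-13627, 189), -1)), Add(-6534, 22544)) = Mul(Add(-39419, Pow(-13438, -1)), 16010) = Mul(Add(-39419, Rational(-1, 13438)), 16010) = Mul(Rational(-529712523, 13438), 16010) = Rational(-4240348746615, 6719)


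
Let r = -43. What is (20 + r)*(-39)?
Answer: 897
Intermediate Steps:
(20 + r)*(-39) = (20 - 43)*(-39) = -23*(-39) = 897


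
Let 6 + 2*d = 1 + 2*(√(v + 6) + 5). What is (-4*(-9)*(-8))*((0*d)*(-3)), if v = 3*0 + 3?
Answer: 0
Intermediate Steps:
v = 3 (v = 0 + 3 = 3)
d = 11/2 (d = -3 + (1 + 2*(√(3 + 6) + 5))/2 = -3 + (1 + 2*(√9 + 5))/2 = -3 + (1 + 2*(3 + 5))/2 = -3 + (1 + 2*8)/2 = -3 + (1 + 16)/2 = -3 + (½)*17 = -3 + 17/2 = 11/2 ≈ 5.5000)
(-4*(-9)*(-8))*((0*d)*(-3)) = (-4*(-9)*(-8))*((0*(11/2))*(-3)) = (36*(-8))*(0*(-3)) = -288*0 = 0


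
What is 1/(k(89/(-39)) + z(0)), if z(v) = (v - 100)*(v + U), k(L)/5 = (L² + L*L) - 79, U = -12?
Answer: 1521/1303615 ≈ 0.0011668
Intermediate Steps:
k(L) = -395 + 10*L² (k(L) = 5*((L² + L*L) - 79) = 5*((L² + L²) - 79) = 5*(2*L² - 79) = 5*(-79 + 2*L²) = -395 + 10*L²)
z(v) = (-100 + v)*(-12 + v) (z(v) = (v - 100)*(v - 12) = (-100 + v)*(-12 + v))
1/(k(89/(-39)) + z(0)) = 1/((-395 + 10*(89/(-39))²) + (1200 + 0² - 112*0)) = 1/((-395 + 10*(89*(-1/39))²) + (1200 + 0 + 0)) = 1/((-395 + 10*(-89/39)²) + 1200) = 1/((-395 + 10*(7921/1521)) + 1200) = 1/((-395 + 79210/1521) + 1200) = 1/(-521585/1521 + 1200) = 1/(1303615/1521) = 1521/1303615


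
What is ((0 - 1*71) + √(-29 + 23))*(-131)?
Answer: 9301 - 131*I*√6 ≈ 9301.0 - 320.88*I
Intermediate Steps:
((0 - 1*71) + √(-29 + 23))*(-131) = ((0 - 71) + √(-6))*(-131) = (-71 + I*√6)*(-131) = 9301 - 131*I*√6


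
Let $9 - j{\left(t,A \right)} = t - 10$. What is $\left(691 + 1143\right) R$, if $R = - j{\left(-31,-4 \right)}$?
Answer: $-91700$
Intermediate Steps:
$j{\left(t,A \right)} = 19 - t$ ($j{\left(t,A \right)} = 9 - \left(t - 10\right) = 9 - \left(-10 + t\right) = 19 - t$)
$R = -50$ ($R = - (19 - -31) = - (19 + 31) = \left(-1\right) 50 = -50$)
$\left(691 + 1143\right) R = \left(691 + 1143\right) \left(-50\right) = 1834 \left(-50\right) = -91700$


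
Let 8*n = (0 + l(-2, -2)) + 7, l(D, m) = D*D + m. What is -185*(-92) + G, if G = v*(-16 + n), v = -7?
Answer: 136993/8 ≈ 17124.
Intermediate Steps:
l(D, m) = m + D**2 (l(D, m) = D**2 + m = m + D**2)
n = 9/8 (n = ((0 + (-2 + (-2)**2)) + 7)/8 = ((0 + (-2 + 4)) + 7)/8 = ((0 + 2) + 7)/8 = (2 + 7)/8 = (1/8)*9 = 9/8 ≈ 1.1250)
G = 833/8 (G = -7*(-16 + 9/8) = -7*(-119/8) = 833/8 ≈ 104.13)
-185*(-92) + G = -185*(-92) + 833/8 = 17020 + 833/8 = 136993/8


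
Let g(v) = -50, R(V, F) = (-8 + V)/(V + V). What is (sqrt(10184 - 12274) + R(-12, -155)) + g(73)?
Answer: -295/6 + I*sqrt(2090) ≈ -49.167 + 45.716*I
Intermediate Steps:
R(V, F) = (-8 + V)/(2*V) (R(V, F) = (-8 + V)/((2*V)) = (-8 + V)*(1/(2*V)) = (-8 + V)/(2*V))
(sqrt(10184 - 12274) + R(-12, -155)) + g(73) = (sqrt(10184 - 12274) + (1/2)*(-8 - 12)/(-12)) - 50 = (sqrt(-2090) + (1/2)*(-1/12)*(-20)) - 50 = (I*sqrt(2090) + 5/6) - 50 = (5/6 + I*sqrt(2090)) - 50 = -295/6 + I*sqrt(2090)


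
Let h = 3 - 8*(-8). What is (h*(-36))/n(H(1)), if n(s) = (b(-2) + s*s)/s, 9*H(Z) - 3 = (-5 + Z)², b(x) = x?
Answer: -412452/199 ≈ -2072.6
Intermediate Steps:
H(Z) = ⅓ + (-5 + Z)²/9
h = 67 (h = 3 + 64 = 67)
n(s) = (-2 + s²)/s (n(s) = (-2 + s*s)/s = (-2 + s²)/s)
(h*(-36))/n(H(1)) = (67*(-36))/((⅓ + (-5 + 1)²/9) - 2/(⅓ + (-5 + 1)²/9)) = -2412/((⅓ + (⅑)*(-4)²) - 2/(⅓ + (⅑)*(-4)²)) = -2412/((⅓ + (⅑)*16) - 2/(⅓ + (⅑)*16)) = -2412/((⅓ + 16/9) - 2/(⅓ + 16/9)) = -2412/(19/9 - 2/19/9) = -2412/(19/9 - 2*9/19) = -2412/(19/9 - 18/19) = -2412/199/171 = -2412*171/199 = -412452/199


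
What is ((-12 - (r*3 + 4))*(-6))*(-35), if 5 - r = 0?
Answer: -6510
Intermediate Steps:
r = 5 (r = 5 - 1*0 = 5 + 0 = 5)
((-12 - (r*3 + 4))*(-6))*(-35) = ((-12 - (5*3 + 4))*(-6))*(-35) = ((-12 - (15 + 4))*(-6))*(-35) = ((-12 - 1*19)*(-6))*(-35) = ((-12 - 19)*(-6))*(-35) = -31*(-6)*(-35) = 186*(-35) = -6510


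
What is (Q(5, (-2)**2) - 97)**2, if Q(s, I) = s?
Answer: 8464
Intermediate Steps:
(Q(5, (-2)**2) - 97)**2 = (5 - 97)**2 = (-92)**2 = 8464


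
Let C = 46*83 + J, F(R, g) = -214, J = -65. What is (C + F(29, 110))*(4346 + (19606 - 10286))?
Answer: 48363974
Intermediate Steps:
C = 3753 (C = 46*83 - 65 = 3818 - 65 = 3753)
(C + F(29, 110))*(4346 + (19606 - 10286)) = (3753 - 214)*(4346 + (19606 - 10286)) = 3539*(4346 + 9320) = 3539*13666 = 48363974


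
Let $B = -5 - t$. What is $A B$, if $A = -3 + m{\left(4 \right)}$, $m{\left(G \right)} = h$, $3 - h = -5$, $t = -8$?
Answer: $15$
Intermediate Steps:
$h = 8$ ($h = 3 - -5 = 3 + 5 = 8$)
$m{\left(G \right)} = 8$
$B = 3$ ($B = -5 - -8 = -5 + 8 = 3$)
$A = 5$ ($A = -3 + 8 = 5$)
$A B = 5 \cdot 3 = 15$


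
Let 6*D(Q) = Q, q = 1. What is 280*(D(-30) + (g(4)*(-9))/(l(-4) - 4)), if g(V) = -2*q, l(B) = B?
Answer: -2030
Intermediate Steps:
D(Q) = Q/6
g(V) = -2 (g(V) = -2*1 = -2)
280*(D(-30) + (g(4)*(-9))/(l(-4) - 4)) = 280*((⅙)*(-30) + (-2*(-9))/(-4 - 4)) = 280*(-5 + 18/(-8)) = 280*(-5 + 18*(-⅛)) = 280*(-5 - 9/4) = 280*(-29/4) = -2030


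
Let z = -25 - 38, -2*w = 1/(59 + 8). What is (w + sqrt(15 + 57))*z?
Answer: 63/134 - 378*sqrt(2) ≈ -534.10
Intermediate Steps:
w = -1/134 (w = -1/(2*(59 + 8)) = -1/2/67 = -1/2*1/67 = -1/134 ≈ -0.0074627)
z = -63
(w + sqrt(15 + 57))*z = (-1/134 + sqrt(15 + 57))*(-63) = (-1/134 + sqrt(72))*(-63) = (-1/134 + 6*sqrt(2))*(-63) = 63/134 - 378*sqrt(2)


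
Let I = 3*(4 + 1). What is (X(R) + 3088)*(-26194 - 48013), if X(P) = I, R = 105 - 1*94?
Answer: -230264321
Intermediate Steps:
R = 11 (R = 105 - 94 = 11)
I = 15 (I = 3*5 = 15)
X(P) = 15
(X(R) + 3088)*(-26194 - 48013) = (15 + 3088)*(-26194 - 48013) = 3103*(-74207) = -230264321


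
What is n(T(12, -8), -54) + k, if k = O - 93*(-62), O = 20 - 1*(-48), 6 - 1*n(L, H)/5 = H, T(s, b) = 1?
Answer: 6134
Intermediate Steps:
n(L, H) = 30 - 5*H
O = 68 (O = 20 + 48 = 68)
k = 5834 (k = 68 - 93*(-62) = 68 + 5766 = 5834)
n(T(12, -8), -54) + k = (30 - 5*(-54)) + 5834 = (30 + 270) + 5834 = 300 + 5834 = 6134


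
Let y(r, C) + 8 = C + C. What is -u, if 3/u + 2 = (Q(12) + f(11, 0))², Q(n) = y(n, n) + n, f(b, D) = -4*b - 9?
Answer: -3/623 ≈ -0.0048154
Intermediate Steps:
y(r, C) = -8 + 2*C (y(r, C) = -8 + (C + C) = -8 + 2*C)
f(b, D) = -9 - 4*b
Q(n) = -8 + 3*n (Q(n) = (-8 + 2*n) + n = -8 + 3*n)
u = 3/623 (u = 3/(-2 + ((-8 + 3*12) + (-9 - 4*11))²) = 3/(-2 + ((-8 + 36) + (-9 - 44))²) = 3/(-2 + (28 - 53)²) = 3/(-2 + (-25)²) = 3/(-2 + 625) = 3/623 ≈ 0.0048154)
-u = -1*3/623 = -3/623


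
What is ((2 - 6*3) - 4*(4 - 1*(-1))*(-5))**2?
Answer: 7056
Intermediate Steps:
((2 - 6*3) - 4*(4 - 1*(-1))*(-5))**2 = ((2 - 18) - 4*(4 + 1)*(-5))**2 = (-16 - 4*5*(-5))**2 = (-16 - 20*(-5))**2 = (-16 + 100)**2 = 84**2 = 7056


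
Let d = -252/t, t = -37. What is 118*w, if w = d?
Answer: 29736/37 ≈ 803.68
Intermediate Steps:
d = 252/37 (d = -252/(-37) = -252*(-1/37) = 252/37 ≈ 6.8108)
w = 252/37 ≈ 6.8108
118*w = 118*(252/37) = 29736/37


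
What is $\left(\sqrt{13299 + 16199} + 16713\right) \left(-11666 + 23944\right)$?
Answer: $205202214 + 85946 \sqrt{602} \approx 2.0731 \cdot 10^{8}$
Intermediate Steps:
$\left(\sqrt{13299 + 16199} + 16713\right) \left(-11666 + 23944\right) = \left(\sqrt{29498} + 16713\right) 12278 = \left(7 \sqrt{602} + 16713\right) 12278 = \left(16713 + 7 \sqrt{602}\right) 12278 = 205202214 + 85946 \sqrt{602}$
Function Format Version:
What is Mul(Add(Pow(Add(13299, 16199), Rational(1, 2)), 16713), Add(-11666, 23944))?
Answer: Add(205202214, Mul(85946, Pow(602, Rational(1, 2)))) ≈ 2.0731e+8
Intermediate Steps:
Mul(Add(Pow(Add(13299, 16199), Rational(1, 2)), 16713), Add(-11666, 23944)) = Mul(Add(Pow(29498, Rational(1, 2)), 16713), 12278) = Mul(Add(Mul(7, Pow(602, Rational(1, 2))), 16713), 12278) = Mul(Add(16713, Mul(7, Pow(602, Rational(1, 2)))), 12278) = Add(205202214, Mul(85946, Pow(602, Rational(1, 2))))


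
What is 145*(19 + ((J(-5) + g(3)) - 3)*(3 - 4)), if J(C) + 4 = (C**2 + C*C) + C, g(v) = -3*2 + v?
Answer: -2320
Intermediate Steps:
g(v) = -6 + v
J(C) = -4 + C + 2*C**2 (J(C) = -4 + ((C**2 + C*C) + C) = -4 + ((C**2 + C**2) + C) = -4 + (2*C**2 + C) = -4 + (C + 2*C**2) = -4 + C + 2*C**2)
145*(19 + ((J(-5) + g(3)) - 3)*(3 - 4)) = 145*(19 + (((-4 - 5 + 2*(-5)**2) + (-6 + 3)) - 3)*(3 - 4)) = 145*(19 + (((-4 - 5 + 2*25) - 3) - 3)*(-1)) = 145*(19 + (((-4 - 5 + 50) - 3) - 3)*(-1)) = 145*(19 + ((41 - 3) - 3)*(-1)) = 145*(19 + (38 - 3)*(-1)) = 145*(19 + 35*(-1)) = 145*(19 - 35) = 145*(-16) = -2320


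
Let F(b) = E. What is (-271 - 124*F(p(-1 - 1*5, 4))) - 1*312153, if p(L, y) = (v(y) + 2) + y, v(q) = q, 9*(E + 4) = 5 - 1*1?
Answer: -2807848/9 ≈ -3.1198e+5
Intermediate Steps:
E = -32/9 (E = -4 + (5 - 1*1)/9 = -4 + (5 - 1)/9 = -4 + (1/9)*4 = -4 + 4/9 = -32/9 ≈ -3.5556)
p(L, y) = 2 + 2*y (p(L, y) = (y + 2) + y = (2 + y) + y = 2 + 2*y)
F(b) = -32/9
(-271 - 124*F(p(-1 - 1*5, 4))) - 1*312153 = (-271 - 124*(-32/9)) - 1*312153 = (-271 + 3968/9) - 312153 = 1529/9 - 312153 = -2807848/9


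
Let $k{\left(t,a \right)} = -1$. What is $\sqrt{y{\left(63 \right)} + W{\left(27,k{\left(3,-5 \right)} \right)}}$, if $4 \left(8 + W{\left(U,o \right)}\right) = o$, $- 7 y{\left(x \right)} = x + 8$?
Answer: $\frac{i \sqrt{3605}}{14} \approx 4.2887 i$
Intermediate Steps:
$y{\left(x \right)} = - \frac{8}{7} - \frac{x}{7}$ ($y{\left(x \right)} = - \frac{x + 8}{7} = - \frac{8 + x}{7} = - \frac{8}{7} - \frac{x}{7}$)
$W{\left(U,o \right)} = -8 + \frac{o}{4}$
$\sqrt{y{\left(63 \right)} + W{\left(27,k{\left(3,-5 \right)} \right)}} = \sqrt{\left(- \frac{8}{7} - 9\right) + \left(-8 + \frac{1}{4} \left(-1\right)\right)} = \sqrt{\left(- \frac{8}{7} - 9\right) - \frac{33}{4}} = \sqrt{- \frac{71}{7} - \frac{33}{4}} = \sqrt{- \frac{515}{28}} = \frac{i \sqrt{3605}}{14}$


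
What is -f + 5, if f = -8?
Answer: 13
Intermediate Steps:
-f + 5 = -1*(-8) + 5 = 8 + 5 = 13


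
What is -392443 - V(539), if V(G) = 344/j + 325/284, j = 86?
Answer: -111455273/284 ≈ -3.9245e+5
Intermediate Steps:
V(G) = 1461/284 (V(G) = 344/86 + 325/284 = 344*(1/86) + 325*(1/284) = 4 + 325/284 = 1461/284)
-392443 - V(539) = -392443 - 1*1461/284 = -392443 - 1461/284 = -111455273/284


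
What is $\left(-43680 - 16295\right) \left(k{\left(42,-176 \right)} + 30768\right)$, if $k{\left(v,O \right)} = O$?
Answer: $-1834755200$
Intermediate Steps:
$\left(-43680 - 16295\right) \left(k{\left(42,-176 \right)} + 30768\right) = \left(-43680 - 16295\right) \left(-176 + 30768\right) = \left(-59975\right) 30592 = -1834755200$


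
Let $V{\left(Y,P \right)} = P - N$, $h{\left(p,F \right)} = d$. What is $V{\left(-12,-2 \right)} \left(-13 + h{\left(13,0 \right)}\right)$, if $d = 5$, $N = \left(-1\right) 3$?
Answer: $-8$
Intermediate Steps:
$N = -3$
$h{\left(p,F \right)} = 5$
$V{\left(Y,P \right)} = 3 + P$ ($V{\left(Y,P \right)} = P - -3 = P + 3 = 3 + P$)
$V{\left(-12,-2 \right)} \left(-13 + h{\left(13,0 \right)}\right) = \left(3 - 2\right) \left(-13 + 5\right) = 1 \left(-8\right) = -8$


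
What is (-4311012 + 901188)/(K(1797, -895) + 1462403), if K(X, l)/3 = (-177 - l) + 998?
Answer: -3409824/1467551 ≈ -2.3235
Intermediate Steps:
K(X, l) = 2463 - 3*l (K(X, l) = 3*((-177 - l) + 998) = 3*(821 - l) = 2463 - 3*l)
(-4311012 + 901188)/(K(1797, -895) + 1462403) = (-4311012 + 901188)/((2463 - 3*(-895)) + 1462403) = -3409824/((2463 + 2685) + 1462403) = -3409824/(5148 + 1462403) = -3409824/1467551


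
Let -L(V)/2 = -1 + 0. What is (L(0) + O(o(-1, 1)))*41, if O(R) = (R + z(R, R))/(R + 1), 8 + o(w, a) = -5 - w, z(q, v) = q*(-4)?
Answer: -574/11 ≈ -52.182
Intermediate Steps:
z(q, v) = -4*q
L(V) = 2 (L(V) = -2*(-1 + 0) = -2*(-1) = 2)
o(w, a) = -13 - w (o(w, a) = -8 + (-5 - w) = -13 - w)
O(R) = -3*R/(1 + R) (O(R) = (R - 4*R)/(R + 1) = (-3*R)/(1 + R) = -3*R/(1 + R))
(L(0) + O(o(-1, 1)))*41 = (2 - 3*(-13 - 1*(-1))/(1 + (-13 - 1*(-1))))*41 = (2 - 3*(-13 + 1)/(1 + (-13 + 1)))*41 = (2 - 3*(-12)/(1 - 12))*41 = (2 - 3*(-12)/(-11))*41 = (2 - 3*(-12)*(-1/11))*41 = (2 - 36/11)*41 = -14/11*41 = -574/11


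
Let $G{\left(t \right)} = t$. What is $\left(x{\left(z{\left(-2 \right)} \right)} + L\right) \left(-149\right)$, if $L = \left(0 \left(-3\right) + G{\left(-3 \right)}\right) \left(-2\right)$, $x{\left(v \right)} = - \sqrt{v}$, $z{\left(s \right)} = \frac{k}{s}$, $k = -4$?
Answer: $-894 + 149 \sqrt{2} \approx -683.28$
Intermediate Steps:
$z{\left(s \right)} = - \frac{4}{s}$
$L = 6$ ($L = \left(0 \left(-3\right) - 3\right) \left(-2\right) = \left(0 - 3\right) \left(-2\right) = \left(-3\right) \left(-2\right) = 6$)
$\left(x{\left(z{\left(-2 \right)} \right)} + L\right) \left(-149\right) = \left(- \sqrt{- \frac{4}{-2}} + 6\right) \left(-149\right) = \left(- \sqrt{\left(-4\right) \left(- \frac{1}{2}\right)} + 6\right) \left(-149\right) = \left(- \sqrt{2} + 6\right) \left(-149\right) = \left(6 - \sqrt{2}\right) \left(-149\right) = -894 + 149 \sqrt{2}$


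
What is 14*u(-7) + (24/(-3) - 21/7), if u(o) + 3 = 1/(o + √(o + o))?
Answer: -491/9 - 2*I*√14/9 ≈ -54.556 - 0.83148*I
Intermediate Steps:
u(o) = -3 + 1/(o + √2*√o) (u(o) = -3 + 1/(o + √(o + o)) = -3 + 1/(o + √(2*o)) = -3 + 1/(o + √2*√o))
14*u(-7) + (24/(-3) - 21/7) = 14*((1 - 3*(-7) - 3*√2*√(-7))/(-7 + √2*√(-7))) + (24/(-3) - 21/7) = 14*((1 + 21 - 3*√2*I*√7)/(-7 + √2*(I*√7))) + (24*(-⅓) - 21*⅐) = 14*((1 + 21 - 3*I*√14)/(-7 + I*√14)) + (-8 - 3) = 14*((22 - 3*I*√14)/(-7 + I*√14)) - 11 = 14*(22 - 3*I*√14)/(-7 + I*√14) - 11 = -11 + 14*(22 - 3*I*√14)/(-7 + I*√14)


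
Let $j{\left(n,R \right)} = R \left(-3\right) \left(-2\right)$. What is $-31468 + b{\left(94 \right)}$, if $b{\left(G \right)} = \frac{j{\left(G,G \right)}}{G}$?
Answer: $-31462$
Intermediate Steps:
$j{\left(n,R \right)} = 6 R$ ($j{\left(n,R \right)} = - 3 R \left(-2\right) = 6 R$)
$b{\left(G \right)} = 6$ ($b{\left(G \right)} = \frac{6 G}{G} = 6$)
$-31468 + b{\left(94 \right)} = -31468 + 6 = -31462$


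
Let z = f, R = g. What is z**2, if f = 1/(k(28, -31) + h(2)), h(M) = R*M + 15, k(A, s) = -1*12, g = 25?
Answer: 1/2809 ≈ 0.00035600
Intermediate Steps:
R = 25
k(A, s) = -12
h(M) = 15 + 25*M (h(M) = 25*M + 15 = 15 + 25*M)
f = 1/53 (f = 1/(-12 + (15 + 25*2)) = 1/(-12 + (15 + 50)) = 1/(-12 + 65) = 1/53 ≈ 0.018868)
z = 1/53 ≈ 0.018868
z**2 = (1/53)**2 = 1/2809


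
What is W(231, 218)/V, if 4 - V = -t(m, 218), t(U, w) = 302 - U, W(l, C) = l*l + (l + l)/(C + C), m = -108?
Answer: 3877643/30084 ≈ 128.89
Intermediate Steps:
W(l, C) = l² + l/C (W(l, C) = l² + (2*l)/((2*C)) = l² + (2*l)*(1/(2*C)) = l² + l/C)
V = 414 (V = 4 - (-1)*(302 - 1*(-108)) = 4 - (-1)*(302 + 108) = 4 - (-1)*410 = 4 - 1*(-410) = 4 + 410 = 414)
W(231, 218)/V = (231² + 231/218)/414 = (53361 + 231*(1/218))*(1/414) = (53361 + 231/218)*(1/414) = (11632929/218)*(1/414) = 3877643/30084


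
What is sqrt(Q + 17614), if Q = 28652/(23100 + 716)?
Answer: sqrt(3695035454)/458 ≈ 132.72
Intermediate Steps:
Q = 551/458 (Q = 28652/23816 = 28652*(1/23816) = 551/458 ≈ 1.2031)
sqrt(Q + 17614) = sqrt(551/458 + 17614) = sqrt(8067763/458) = sqrt(3695035454)/458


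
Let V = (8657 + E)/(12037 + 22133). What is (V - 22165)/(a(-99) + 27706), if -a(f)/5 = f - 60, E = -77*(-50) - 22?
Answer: -13770283/17706894 ≈ -0.77768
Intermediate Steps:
E = 3828 (E = 3850 - 22 = 3828)
a(f) = 300 - 5*f (a(f) = -5*(f - 60) = -5*(-60 + f) = 300 - 5*f)
V = 2497/6834 (V = (8657 + 3828)/(12037 + 22133) = 12485/34170 = 12485*(1/34170) = 2497/6834 ≈ 0.36538)
(V - 22165)/(a(-99) + 27706) = (2497/6834 - 22165)/((300 - 5*(-99)) + 27706) = -151473113/(6834*((300 + 495) + 27706)) = -151473113/(6834*(795 + 27706)) = -151473113/6834/28501 = -151473113/6834*1/28501 = -13770283/17706894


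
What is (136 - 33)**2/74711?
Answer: 10609/74711 ≈ 0.14200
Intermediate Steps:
(136 - 33)**2/74711 = 103**2*(1/74711) = 10609*(1/74711) = 10609/74711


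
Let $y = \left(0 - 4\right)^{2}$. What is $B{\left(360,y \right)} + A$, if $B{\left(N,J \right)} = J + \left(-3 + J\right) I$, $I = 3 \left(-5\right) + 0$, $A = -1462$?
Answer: $-1641$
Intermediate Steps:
$y = 16$ ($y = \left(-4\right)^{2} = 16$)
$I = -15$ ($I = -15 + 0 = -15$)
$B{\left(N,J \right)} = 45 - 14 J$ ($B{\left(N,J \right)} = J + \left(-3 + J\right) \left(-15\right) = J - \left(-45 + 15 J\right) = 45 - 14 J$)
$B{\left(360,y \right)} + A = \left(45 - 224\right) - 1462 = -179 - 1462 = -1641$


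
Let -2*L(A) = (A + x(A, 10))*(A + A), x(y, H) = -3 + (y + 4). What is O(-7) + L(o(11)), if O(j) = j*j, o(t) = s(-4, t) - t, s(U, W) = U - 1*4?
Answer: -654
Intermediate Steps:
x(y, H) = 1 + y (x(y, H) = -3 + (4 + y) = 1 + y)
s(U, W) = -4 + U (s(U, W) = U - 4 = -4 + U)
o(t) = -8 - t (o(t) = (-4 - 4) - t = -8 - t)
O(j) = j²
L(A) = -A*(1 + 2*A) (L(A) = -(A + (1 + A))*(A + A)/2 = -(1 + 2*A)*2*A/2 = -A*(1 + 2*A))
O(-7) + L(o(11)) = (-7)² - (-8 - 1*11)*(1 + 2*(-8 - 1*11)) = 49 - (-8 - 11)*(1 + 2*(-8 - 11)) = 49 - 1*(-19)*(1 + 2*(-19)) = 49 - 1*(-19)*(1 - 38) = 49 - 1*(-19)*(-37) = 49 - 703 = -654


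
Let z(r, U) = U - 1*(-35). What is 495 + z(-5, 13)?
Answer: 543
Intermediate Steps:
z(r, U) = 35 + U (z(r, U) = U + 35 = 35 + U)
495 + z(-5, 13) = 495 + (35 + 13) = 495 + 48 = 543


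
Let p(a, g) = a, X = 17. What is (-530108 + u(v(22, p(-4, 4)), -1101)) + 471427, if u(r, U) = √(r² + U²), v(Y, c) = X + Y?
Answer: -58681 + 3*√134858 ≈ -57579.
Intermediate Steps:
v(Y, c) = 17 + Y
u(r, U) = √(U² + r²)
(-530108 + u(v(22, p(-4, 4)), -1101)) + 471427 = (-530108 + √((-1101)² + (17 + 22)²)) + 471427 = (-530108 + √(1212201 + 39²)) + 471427 = (-530108 + √(1212201 + 1521)) + 471427 = (-530108 + √1213722) + 471427 = (-530108 + 3*√134858) + 471427 = -58681 + 3*√134858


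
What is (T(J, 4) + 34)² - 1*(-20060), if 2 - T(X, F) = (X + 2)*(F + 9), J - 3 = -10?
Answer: 30261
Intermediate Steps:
J = -7 (J = 3 - 10 = -7)
T(X, F) = 2 - (2 + X)*(9 + F) (T(X, F) = 2 - (X + 2)*(F + 9) = 2 - (2 + X)*(9 + F))
(T(J, 4) + 34)² - 1*(-20060) = ((-16 - 9*(-7) - 2*4 - 1*4*(-7)) + 34)² - 1*(-20060) = ((-16 + 63 - 8 + 28) + 34)² + 20060 = (67 + 34)² + 20060 = 101² + 20060 = 10201 + 20060 = 30261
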